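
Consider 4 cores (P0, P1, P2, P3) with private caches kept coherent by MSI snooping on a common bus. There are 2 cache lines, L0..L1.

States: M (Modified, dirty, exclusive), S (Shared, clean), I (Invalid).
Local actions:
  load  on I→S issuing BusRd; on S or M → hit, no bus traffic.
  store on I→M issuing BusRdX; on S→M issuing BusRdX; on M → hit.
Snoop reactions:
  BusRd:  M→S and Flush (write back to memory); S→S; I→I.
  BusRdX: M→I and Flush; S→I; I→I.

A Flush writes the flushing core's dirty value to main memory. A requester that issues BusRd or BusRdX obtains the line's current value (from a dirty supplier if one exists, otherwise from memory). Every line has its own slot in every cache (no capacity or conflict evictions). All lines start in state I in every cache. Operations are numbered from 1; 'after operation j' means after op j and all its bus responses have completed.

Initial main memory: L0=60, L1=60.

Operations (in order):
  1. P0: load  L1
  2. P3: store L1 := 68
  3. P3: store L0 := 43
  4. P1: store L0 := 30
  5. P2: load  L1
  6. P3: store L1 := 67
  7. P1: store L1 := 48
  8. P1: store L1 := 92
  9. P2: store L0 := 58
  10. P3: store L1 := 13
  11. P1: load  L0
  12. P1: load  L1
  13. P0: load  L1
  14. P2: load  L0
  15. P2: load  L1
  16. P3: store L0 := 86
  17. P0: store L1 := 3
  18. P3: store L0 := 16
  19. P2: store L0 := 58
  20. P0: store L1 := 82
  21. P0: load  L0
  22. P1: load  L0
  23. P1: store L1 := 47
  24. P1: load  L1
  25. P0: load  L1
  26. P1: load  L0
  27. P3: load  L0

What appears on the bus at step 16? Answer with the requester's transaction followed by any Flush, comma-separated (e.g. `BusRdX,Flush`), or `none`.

[1] P0: load  L1 | P0:S(60), P1:I, P2:I, P3:I | bus: BusRd
[2] P3: store L1 := 68 | P0:I, P1:I, P2:I, P3:M(68) | bus: BusRdX
[3] P3: store L0 := 43 | P0:I, P1:I, P2:I, P3:M(43) | bus: BusRdX
[4] P1: store L0 := 30 | P0:I, P1:M(30), P2:I, P3:I | bus: BusRdX,Flush
[5] P2: load  L1 | P0:I, P1:I, P2:S(68), P3:S(68) | bus: BusRd,Flush
[6] P3: store L1 := 67 | P0:I, P1:I, P2:I, P3:M(67) | bus: BusRdX
[7] P1: store L1 := 48 | P0:I, P1:M(48), P2:I, P3:I | bus: BusRdX,Flush
[8] P1: store L1 := 92 | P0:I, P1:M(92), P2:I, P3:I | bus: none
[9] P2: store L0 := 58 | P0:I, P1:I, P2:M(58), P3:I | bus: BusRdX,Flush
[10] P3: store L1 := 13 | P0:I, P1:I, P2:I, P3:M(13) | bus: BusRdX,Flush
[11] P1: load  L0 | P0:I, P1:S(58), P2:S(58), P3:I | bus: BusRd,Flush
[12] P1: load  L1 | P0:I, P1:S(13), P2:I, P3:S(13) | bus: BusRd,Flush
[13] P0: load  L1 | P0:S(13), P1:S(13), P2:I, P3:S(13) | bus: BusRd
[14] P2: load  L0 | P0:I, P1:S(58), P2:S(58), P3:I | bus: none
[15] P2: load  L1 | P0:S(13), P1:S(13), P2:S(13), P3:S(13) | bus: BusRd
[16] P3: store L0 := 86 | P0:I, P1:I, P2:I, P3:M(86) | bus: BusRdX
[17] P0: store L1 := 3 | P0:M(3), P1:I, P2:I, P3:I | bus: BusRdX
[18] P3: store L0 := 16 | P0:I, P1:I, P2:I, P3:M(16) | bus: none
[19] P2: store L0 := 58 | P0:I, P1:I, P2:M(58), P3:I | bus: BusRdX,Flush
[20] P0: store L1 := 82 | P0:M(82), P1:I, P2:I, P3:I | bus: none
[21] P0: load  L0 | P0:S(58), P1:I, P2:S(58), P3:I | bus: BusRd,Flush
[22] P1: load  L0 | P0:S(58), P1:S(58), P2:S(58), P3:I | bus: BusRd
[23] P1: store L1 := 47 | P0:I, P1:M(47), P2:I, P3:I | bus: BusRdX,Flush
[24] P1: load  L1 | P0:I, P1:M(47), P2:I, P3:I | bus: none
[25] P0: load  L1 | P0:S(47), P1:S(47), P2:I, P3:I | bus: BusRd,Flush
[26] P1: load  L0 | P0:S(58), P1:S(58), P2:S(58), P3:I | bus: none
[27] P3: load  L0 | P0:S(58), P1:S(58), P2:S(58), P3:S(58) | bus: BusRd

bus = BusRdX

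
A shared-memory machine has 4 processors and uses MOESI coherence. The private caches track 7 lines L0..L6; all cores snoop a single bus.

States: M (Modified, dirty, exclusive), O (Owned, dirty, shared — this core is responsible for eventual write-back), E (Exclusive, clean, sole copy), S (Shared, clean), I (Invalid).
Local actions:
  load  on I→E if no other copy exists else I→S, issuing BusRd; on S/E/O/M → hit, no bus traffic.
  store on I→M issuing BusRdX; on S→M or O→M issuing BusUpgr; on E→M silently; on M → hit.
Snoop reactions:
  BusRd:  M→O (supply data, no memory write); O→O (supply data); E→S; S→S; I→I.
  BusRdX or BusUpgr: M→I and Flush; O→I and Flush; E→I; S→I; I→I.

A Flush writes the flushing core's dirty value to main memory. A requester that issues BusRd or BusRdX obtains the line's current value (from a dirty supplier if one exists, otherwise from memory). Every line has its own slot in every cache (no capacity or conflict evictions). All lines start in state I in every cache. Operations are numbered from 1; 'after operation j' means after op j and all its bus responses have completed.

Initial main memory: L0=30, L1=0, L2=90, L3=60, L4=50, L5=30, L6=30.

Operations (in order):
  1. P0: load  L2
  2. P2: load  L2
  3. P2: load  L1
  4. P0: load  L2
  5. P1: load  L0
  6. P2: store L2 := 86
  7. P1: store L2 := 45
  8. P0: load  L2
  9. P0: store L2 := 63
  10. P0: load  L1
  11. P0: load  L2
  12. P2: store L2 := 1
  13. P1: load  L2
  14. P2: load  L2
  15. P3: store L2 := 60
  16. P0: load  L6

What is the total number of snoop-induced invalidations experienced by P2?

invalidations = 2

  op1 P0: load  L2 → E/I/I/I on L2; bus BusRd; mem=90
  op2 P2: load  L2 → S/I/S/I on L2; bus BusRd; mem=90
  op3 P2: load  L1 → I/I/E/I on L1; bus BusRd; mem=0
  op4 P0: load  L2 → S/I/S/I on L2; bus (none); mem=90
  op5 P1: load  L0 → I/E/I/I on L0; bus BusRd; mem=30
  op6 P2: store L2 := 86 → I/I/M/I on L2; bus BusUpgr; mem=90
  op7 P1: store L2 := 45 → I/M/I/I on L2; bus BusRdX Flush; mem=86
  op8 P0: load  L2 → S/O/I/I on L2; bus BusRd; mem=86
  op9 P0: store L2 := 63 → M/I/I/I on L2; bus BusUpgr Flush; mem=45
  op10 P0: load  L1 → S/I/S/I on L1; bus BusRd; mem=0
  op11 P0: load  L2 → M/I/I/I on L2; bus (none); mem=45
  op12 P2: store L2 := 1 → I/I/M/I on L2; bus BusRdX Flush; mem=63
  op13 P1: load  L2 → I/S/O/I on L2; bus BusRd; mem=63
  op14 P2: load  L2 → I/S/O/I on L2; bus (none); mem=63
  op15 P3: store L2 := 60 → I/I/I/M on L2; bus BusRdX Flush; mem=1
  op16 P0: load  L6 → E/I/I/I on L6; bus BusRd; mem=30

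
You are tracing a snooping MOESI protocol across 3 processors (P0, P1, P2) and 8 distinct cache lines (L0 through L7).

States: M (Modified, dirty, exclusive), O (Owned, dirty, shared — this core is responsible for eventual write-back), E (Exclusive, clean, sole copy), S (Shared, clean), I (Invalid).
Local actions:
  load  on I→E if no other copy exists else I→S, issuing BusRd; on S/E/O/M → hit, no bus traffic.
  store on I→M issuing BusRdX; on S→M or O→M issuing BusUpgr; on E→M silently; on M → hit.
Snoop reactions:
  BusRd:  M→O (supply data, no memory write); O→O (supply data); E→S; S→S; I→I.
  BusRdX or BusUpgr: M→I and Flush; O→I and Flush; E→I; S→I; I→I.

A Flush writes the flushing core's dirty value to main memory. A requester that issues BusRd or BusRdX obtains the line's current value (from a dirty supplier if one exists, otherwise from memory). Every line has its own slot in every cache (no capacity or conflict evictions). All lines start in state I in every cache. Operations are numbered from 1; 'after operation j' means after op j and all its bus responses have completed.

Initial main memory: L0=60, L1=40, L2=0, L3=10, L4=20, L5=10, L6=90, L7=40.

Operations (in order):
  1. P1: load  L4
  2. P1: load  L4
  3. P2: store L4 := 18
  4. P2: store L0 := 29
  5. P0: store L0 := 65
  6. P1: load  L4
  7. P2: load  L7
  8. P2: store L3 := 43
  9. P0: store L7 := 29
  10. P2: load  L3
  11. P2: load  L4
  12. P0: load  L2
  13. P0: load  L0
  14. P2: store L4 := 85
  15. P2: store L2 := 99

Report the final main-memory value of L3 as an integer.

[1] P1: load  L4 | P0:I, P1:E(20), P2:I | bus: BusRd
[2] P1: load  L4 | P0:I, P1:E(20), P2:I | bus: none
[3] P2: store L4 := 18 | P0:I, P1:I, P2:M(18) | bus: BusRdX
[4] P2: store L0 := 29 | P0:I, P1:I, P2:M(29) | bus: BusRdX
[5] P0: store L0 := 65 | P0:M(65), P1:I, P2:I | bus: BusRdX,Flush
[6] P1: load  L4 | P0:I, P1:S(18), P2:O(18) | bus: BusRd
[7] P2: load  L7 | P0:I, P1:I, P2:E(40) | bus: BusRd
[8] P2: store L3 := 43 | P0:I, P1:I, P2:M(43) | bus: BusRdX
[9] P0: store L7 := 29 | P0:M(29), P1:I, P2:I | bus: BusRdX
[10] P2: load  L3 | P0:I, P1:I, P2:M(43) | bus: none
[11] P2: load  L4 | P0:I, P1:S(18), P2:O(18) | bus: none
[12] P0: load  L2 | P0:E(0), P1:I, P2:I | bus: BusRd
[13] P0: load  L0 | P0:M(65), P1:I, P2:I | bus: none
[14] P2: store L4 := 85 | P0:I, P1:I, P2:M(85) | bus: BusUpgr
[15] P2: store L2 := 99 | P0:I, P1:I, P2:M(99) | bus: BusRdX

memory[L3] = 10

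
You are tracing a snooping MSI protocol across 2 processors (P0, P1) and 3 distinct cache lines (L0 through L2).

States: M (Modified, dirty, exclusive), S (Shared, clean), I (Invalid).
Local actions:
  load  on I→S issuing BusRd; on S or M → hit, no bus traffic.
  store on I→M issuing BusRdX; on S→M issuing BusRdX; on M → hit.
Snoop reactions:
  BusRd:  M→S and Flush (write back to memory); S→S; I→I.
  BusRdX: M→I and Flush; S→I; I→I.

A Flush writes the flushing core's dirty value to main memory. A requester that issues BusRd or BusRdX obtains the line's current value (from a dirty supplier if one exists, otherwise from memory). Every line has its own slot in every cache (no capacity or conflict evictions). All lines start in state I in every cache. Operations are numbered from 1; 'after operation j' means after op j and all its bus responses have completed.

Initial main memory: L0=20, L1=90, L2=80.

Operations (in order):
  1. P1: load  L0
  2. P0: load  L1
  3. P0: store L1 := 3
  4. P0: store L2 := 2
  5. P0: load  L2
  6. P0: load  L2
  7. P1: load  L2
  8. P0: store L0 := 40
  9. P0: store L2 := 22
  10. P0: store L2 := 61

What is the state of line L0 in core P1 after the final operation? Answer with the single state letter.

step 1: P1: load  L0  ⟶  IS  (L0)  txn=BusRd  M[L0]=20
step 2: P0: load  L1  ⟶  SI  (L1)  txn=BusRd  M[L1]=90
step 3: P0: store L1 := 3  ⟶  MI  (L1)  txn=BusRdX  M[L1]=90
step 4: P0: store L2 := 2  ⟶  MI  (L2)  txn=BusRdX  M[L2]=80
step 5: P0: load  L2  ⟶  MI  (L2)  txn=∅  M[L2]=80
step 6: P0: load  L2  ⟶  MI  (L2)  txn=∅  M[L2]=80
step 7: P1: load  L2  ⟶  SS  (L2)  txn=BusRd+Flush  M[L2]=2
step 8: P0: store L0 := 40  ⟶  MI  (L0)  txn=BusRdX  M[L0]=20
step 9: P0: store L2 := 22  ⟶  MI  (L2)  txn=BusRdX  M[L2]=2
step 10: P0: store L2 := 61  ⟶  MI  (L2)  txn=∅  M[L2]=2

state = I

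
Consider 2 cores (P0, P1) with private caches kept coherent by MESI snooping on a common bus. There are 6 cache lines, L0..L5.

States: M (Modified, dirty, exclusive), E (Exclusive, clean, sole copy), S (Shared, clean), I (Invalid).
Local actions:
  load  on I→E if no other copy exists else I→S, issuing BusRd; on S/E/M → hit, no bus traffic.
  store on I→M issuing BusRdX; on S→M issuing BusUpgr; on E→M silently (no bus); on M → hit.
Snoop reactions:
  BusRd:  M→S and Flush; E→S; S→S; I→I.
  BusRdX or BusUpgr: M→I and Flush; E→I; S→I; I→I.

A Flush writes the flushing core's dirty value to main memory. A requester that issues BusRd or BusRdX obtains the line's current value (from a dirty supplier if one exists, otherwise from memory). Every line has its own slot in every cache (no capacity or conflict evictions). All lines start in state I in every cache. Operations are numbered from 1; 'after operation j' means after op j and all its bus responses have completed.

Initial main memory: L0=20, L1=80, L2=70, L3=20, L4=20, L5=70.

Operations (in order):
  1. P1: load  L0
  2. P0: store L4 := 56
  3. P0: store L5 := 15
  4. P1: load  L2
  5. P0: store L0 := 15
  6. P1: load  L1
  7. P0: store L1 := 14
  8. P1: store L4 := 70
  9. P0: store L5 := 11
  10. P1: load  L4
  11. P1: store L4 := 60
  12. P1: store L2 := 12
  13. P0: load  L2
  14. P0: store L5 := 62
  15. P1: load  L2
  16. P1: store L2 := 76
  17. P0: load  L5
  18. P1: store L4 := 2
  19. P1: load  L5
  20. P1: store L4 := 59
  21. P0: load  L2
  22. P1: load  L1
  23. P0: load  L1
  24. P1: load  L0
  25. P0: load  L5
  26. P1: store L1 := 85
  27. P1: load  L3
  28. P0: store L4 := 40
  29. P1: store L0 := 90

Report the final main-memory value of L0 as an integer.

  op1 P1: load  L0 → I/E on L0; bus BusRd; mem=20
  op2 P0: store L4 := 56 → M/I on L4; bus BusRdX; mem=20
  op3 P0: store L5 := 15 → M/I on L5; bus BusRdX; mem=70
  op4 P1: load  L2 → I/E on L2; bus BusRd; mem=70
  op5 P0: store L0 := 15 → M/I on L0; bus BusRdX; mem=20
  op6 P1: load  L1 → I/E on L1; bus BusRd; mem=80
  op7 P0: store L1 := 14 → M/I on L1; bus BusRdX; mem=80
  op8 P1: store L4 := 70 → I/M on L4; bus BusRdX Flush; mem=56
  op9 P0: store L5 := 11 → M/I on L5; bus (none); mem=70
  op10 P1: load  L4 → I/M on L4; bus (none); mem=56
  op11 P1: store L4 := 60 → I/M on L4; bus (none); mem=56
  op12 P1: store L2 := 12 → I/M on L2; bus (none); mem=70
  op13 P0: load  L2 → S/S on L2; bus BusRd Flush; mem=12
  op14 P0: store L5 := 62 → M/I on L5; bus (none); mem=70
  op15 P1: load  L2 → S/S on L2; bus (none); mem=12
  op16 P1: store L2 := 76 → I/M on L2; bus BusUpgr; mem=12
  op17 P0: load  L5 → M/I on L5; bus (none); mem=70
  op18 P1: store L4 := 2 → I/M on L4; bus (none); mem=56
  op19 P1: load  L5 → S/S on L5; bus BusRd Flush; mem=62
  op20 P1: store L4 := 59 → I/M on L4; bus (none); mem=56
  op21 P0: load  L2 → S/S on L2; bus BusRd Flush; mem=76
  op22 P1: load  L1 → S/S on L1; bus BusRd Flush; mem=14
  op23 P0: load  L1 → S/S on L1; bus (none); mem=14
  op24 P1: load  L0 → S/S on L0; bus BusRd Flush; mem=15
  op25 P0: load  L5 → S/S on L5; bus (none); mem=62
  op26 P1: store L1 := 85 → I/M on L1; bus BusUpgr; mem=14
  op27 P1: load  L3 → I/E on L3; bus BusRd; mem=20
  op28 P0: store L4 := 40 → M/I on L4; bus BusRdX Flush; mem=59
  op29 P1: store L0 := 90 → I/M on L0; bus BusUpgr; mem=15

memory[L0] = 15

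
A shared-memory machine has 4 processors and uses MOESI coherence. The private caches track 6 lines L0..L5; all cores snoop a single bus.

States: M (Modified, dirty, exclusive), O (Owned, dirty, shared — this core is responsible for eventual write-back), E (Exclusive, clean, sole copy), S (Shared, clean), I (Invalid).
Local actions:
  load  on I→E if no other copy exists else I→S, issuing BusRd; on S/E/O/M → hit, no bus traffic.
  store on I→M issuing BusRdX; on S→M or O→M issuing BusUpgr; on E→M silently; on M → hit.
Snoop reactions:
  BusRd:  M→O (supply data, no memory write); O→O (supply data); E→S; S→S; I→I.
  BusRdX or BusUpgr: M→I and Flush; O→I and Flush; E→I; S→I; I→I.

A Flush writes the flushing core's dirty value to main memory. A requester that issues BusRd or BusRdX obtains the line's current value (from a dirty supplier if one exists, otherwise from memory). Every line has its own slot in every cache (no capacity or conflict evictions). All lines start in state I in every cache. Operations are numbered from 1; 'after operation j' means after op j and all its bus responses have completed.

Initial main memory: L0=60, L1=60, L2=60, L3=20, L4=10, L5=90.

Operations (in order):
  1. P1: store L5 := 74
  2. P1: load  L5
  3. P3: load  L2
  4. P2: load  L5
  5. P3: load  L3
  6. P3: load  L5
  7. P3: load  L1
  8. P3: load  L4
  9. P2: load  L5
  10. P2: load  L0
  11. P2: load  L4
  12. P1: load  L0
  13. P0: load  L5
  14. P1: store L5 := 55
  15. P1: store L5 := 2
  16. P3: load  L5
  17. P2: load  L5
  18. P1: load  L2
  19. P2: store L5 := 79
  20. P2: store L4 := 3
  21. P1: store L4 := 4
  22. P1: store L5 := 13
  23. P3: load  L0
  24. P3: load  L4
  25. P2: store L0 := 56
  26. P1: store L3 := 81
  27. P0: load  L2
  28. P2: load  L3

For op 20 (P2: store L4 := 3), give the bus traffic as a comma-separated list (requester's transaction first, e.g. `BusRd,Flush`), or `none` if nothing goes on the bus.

bus = BusUpgr

step 1: P1: store L5 := 74  ⟶  IMII  (L5)  txn=BusRdX  M[L5]=90
step 2: P1: load  L5  ⟶  IMII  (L5)  txn=∅  M[L5]=90
step 3: P3: load  L2  ⟶  IIIE  (L2)  txn=BusRd  M[L2]=60
step 4: P2: load  L5  ⟶  IOSI  (L5)  txn=BusRd  M[L5]=90
step 5: P3: load  L3  ⟶  IIIE  (L3)  txn=BusRd  M[L3]=20
step 6: P3: load  L5  ⟶  IOSS  (L5)  txn=BusRd  M[L5]=90
step 7: P3: load  L1  ⟶  IIIE  (L1)  txn=BusRd  M[L1]=60
step 8: P3: load  L4  ⟶  IIIE  (L4)  txn=BusRd  M[L4]=10
step 9: P2: load  L5  ⟶  IOSS  (L5)  txn=∅  M[L5]=90
step 10: P2: load  L0  ⟶  IIEI  (L0)  txn=BusRd  M[L0]=60
step 11: P2: load  L4  ⟶  IISS  (L4)  txn=BusRd  M[L4]=10
step 12: P1: load  L0  ⟶  ISSI  (L0)  txn=BusRd  M[L0]=60
step 13: P0: load  L5  ⟶  SOSS  (L5)  txn=BusRd  M[L5]=90
step 14: P1: store L5 := 55  ⟶  IMII  (L5)  txn=BusUpgr  M[L5]=90
step 15: P1: store L5 := 2  ⟶  IMII  (L5)  txn=∅  M[L5]=90
step 16: P3: load  L5  ⟶  IOIS  (L5)  txn=BusRd  M[L5]=90
step 17: P2: load  L5  ⟶  IOSS  (L5)  txn=BusRd  M[L5]=90
step 18: P1: load  L2  ⟶  ISIS  (L2)  txn=BusRd  M[L2]=60
step 19: P2: store L5 := 79  ⟶  IIMI  (L5)  txn=BusUpgr+Flush  M[L5]=2
step 20: P2: store L4 := 3  ⟶  IIMI  (L4)  txn=BusUpgr  M[L4]=10
step 21: P1: store L4 := 4  ⟶  IMII  (L4)  txn=BusRdX+Flush  M[L4]=3
step 22: P1: store L5 := 13  ⟶  IMII  (L5)  txn=BusRdX+Flush  M[L5]=79
step 23: P3: load  L0  ⟶  ISSS  (L0)  txn=BusRd  M[L0]=60
step 24: P3: load  L4  ⟶  IOIS  (L4)  txn=BusRd  M[L4]=3
step 25: P2: store L0 := 56  ⟶  IIMI  (L0)  txn=BusUpgr  M[L0]=60
step 26: P1: store L3 := 81  ⟶  IMII  (L3)  txn=BusRdX  M[L3]=20
step 27: P0: load  L2  ⟶  SSIS  (L2)  txn=BusRd  M[L2]=60
step 28: P2: load  L3  ⟶  IOSI  (L3)  txn=BusRd  M[L3]=20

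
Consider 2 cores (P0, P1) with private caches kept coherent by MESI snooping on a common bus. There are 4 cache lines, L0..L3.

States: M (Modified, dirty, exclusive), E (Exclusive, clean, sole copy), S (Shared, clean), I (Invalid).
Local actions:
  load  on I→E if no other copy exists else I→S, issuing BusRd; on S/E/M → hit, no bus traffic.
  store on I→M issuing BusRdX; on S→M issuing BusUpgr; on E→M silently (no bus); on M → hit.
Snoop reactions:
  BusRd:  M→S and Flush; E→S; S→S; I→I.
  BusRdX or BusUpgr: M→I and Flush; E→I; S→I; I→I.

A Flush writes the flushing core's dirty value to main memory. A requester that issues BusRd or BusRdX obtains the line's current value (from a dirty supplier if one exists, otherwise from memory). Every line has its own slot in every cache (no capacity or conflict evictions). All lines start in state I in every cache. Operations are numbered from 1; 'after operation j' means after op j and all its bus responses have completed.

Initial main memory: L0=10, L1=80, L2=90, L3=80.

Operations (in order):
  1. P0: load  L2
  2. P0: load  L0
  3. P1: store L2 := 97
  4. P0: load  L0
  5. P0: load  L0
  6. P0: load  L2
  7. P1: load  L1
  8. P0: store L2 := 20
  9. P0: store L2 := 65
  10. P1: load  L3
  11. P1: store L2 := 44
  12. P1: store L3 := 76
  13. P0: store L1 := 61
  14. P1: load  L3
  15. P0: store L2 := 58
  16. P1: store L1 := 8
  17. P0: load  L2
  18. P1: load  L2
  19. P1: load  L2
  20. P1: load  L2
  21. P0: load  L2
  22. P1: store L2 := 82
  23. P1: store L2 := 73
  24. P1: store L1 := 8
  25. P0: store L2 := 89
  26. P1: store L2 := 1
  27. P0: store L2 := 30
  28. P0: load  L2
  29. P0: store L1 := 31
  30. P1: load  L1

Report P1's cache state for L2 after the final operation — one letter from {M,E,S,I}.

1. P0: load  L2  bus=[BusRd]  L2: P0=E P1=I  mem[L2]=90
2. P0: load  L0  bus=[BusRd]  L0: P0=E P1=I  mem[L0]=10
3. P1: store L2 := 97  bus=[BusRdX]  L2: P0=I P1=M  mem[L2]=90
4. P0: load  L0  bus=[-]  L0: P0=E P1=I  mem[L0]=10
5. P0: load  L0  bus=[-]  L0: P0=E P1=I  mem[L0]=10
6. P0: load  L2  bus=[BusRd,Flush]  L2: P0=S P1=S  mem[L2]=97
7. P1: load  L1  bus=[BusRd]  L1: P0=I P1=E  mem[L1]=80
8. P0: store L2 := 20  bus=[BusUpgr]  L2: P0=M P1=I  mem[L2]=97
9. P0: store L2 := 65  bus=[-]  L2: P0=M P1=I  mem[L2]=97
10. P1: load  L3  bus=[BusRd]  L3: P0=I P1=E  mem[L3]=80
11. P1: store L2 := 44  bus=[BusRdX,Flush]  L2: P0=I P1=M  mem[L2]=65
12. P1: store L3 := 76  bus=[-]  L3: P0=I P1=M  mem[L3]=80
13. P0: store L1 := 61  bus=[BusRdX]  L1: P0=M P1=I  mem[L1]=80
14. P1: load  L3  bus=[-]  L3: P0=I P1=M  mem[L3]=80
15. P0: store L2 := 58  bus=[BusRdX,Flush]  L2: P0=M P1=I  mem[L2]=44
16. P1: store L1 := 8  bus=[BusRdX,Flush]  L1: P0=I P1=M  mem[L1]=61
17. P0: load  L2  bus=[-]  L2: P0=M P1=I  mem[L2]=44
18. P1: load  L2  bus=[BusRd,Flush]  L2: P0=S P1=S  mem[L2]=58
19. P1: load  L2  bus=[-]  L2: P0=S P1=S  mem[L2]=58
20. P1: load  L2  bus=[-]  L2: P0=S P1=S  mem[L2]=58
21. P0: load  L2  bus=[-]  L2: P0=S P1=S  mem[L2]=58
22. P1: store L2 := 82  bus=[BusUpgr]  L2: P0=I P1=M  mem[L2]=58
23. P1: store L2 := 73  bus=[-]  L2: P0=I P1=M  mem[L2]=58
24. P1: store L1 := 8  bus=[-]  L1: P0=I P1=M  mem[L1]=61
25. P0: store L2 := 89  bus=[BusRdX,Flush]  L2: P0=M P1=I  mem[L2]=73
26. P1: store L2 := 1  bus=[BusRdX,Flush]  L2: P0=I P1=M  mem[L2]=89
27. P0: store L2 := 30  bus=[BusRdX,Flush]  L2: P0=M P1=I  mem[L2]=1
28. P0: load  L2  bus=[-]  L2: P0=M P1=I  mem[L2]=1
29. P0: store L1 := 31  bus=[BusRdX,Flush]  L1: P0=M P1=I  mem[L1]=8
30. P1: load  L1  bus=[BusRd,Flush]  L1: P0=S P1=S  mem[L1]=31

state = I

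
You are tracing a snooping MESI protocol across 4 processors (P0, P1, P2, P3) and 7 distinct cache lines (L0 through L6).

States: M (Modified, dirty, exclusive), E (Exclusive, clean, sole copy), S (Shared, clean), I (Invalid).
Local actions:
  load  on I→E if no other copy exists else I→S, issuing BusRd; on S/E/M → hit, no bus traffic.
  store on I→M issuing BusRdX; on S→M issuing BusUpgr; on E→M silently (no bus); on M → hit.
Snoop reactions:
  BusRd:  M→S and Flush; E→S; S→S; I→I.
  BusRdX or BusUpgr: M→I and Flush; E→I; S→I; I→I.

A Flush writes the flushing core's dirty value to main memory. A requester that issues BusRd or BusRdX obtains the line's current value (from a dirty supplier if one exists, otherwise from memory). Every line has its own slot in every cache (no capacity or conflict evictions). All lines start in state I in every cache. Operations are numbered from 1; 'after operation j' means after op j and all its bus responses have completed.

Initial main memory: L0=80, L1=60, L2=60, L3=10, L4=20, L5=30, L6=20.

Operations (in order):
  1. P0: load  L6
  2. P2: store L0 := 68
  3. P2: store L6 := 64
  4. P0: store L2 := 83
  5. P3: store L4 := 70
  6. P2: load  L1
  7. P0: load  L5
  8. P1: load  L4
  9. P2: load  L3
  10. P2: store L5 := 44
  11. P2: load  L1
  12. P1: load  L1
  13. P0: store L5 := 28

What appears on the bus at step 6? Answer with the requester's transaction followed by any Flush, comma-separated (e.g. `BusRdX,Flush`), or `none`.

[1] P0: load  L6 | P0:E(20), P1:I, P2:I, P3:I | bus: BusRd
[2] P2: store L0 := 68 | P0:I, P1:I, P2:M(68), P3:I | bus: BusRdX
[3] P2: store L6 := 64 | P0:I, P1:I, P2:M(64), P3:I | bus: BusRdX
[4] P0: store L2 := 83 | P0:M(83), P1:I, P2:I, P3:I | bus: BusRdX
[5] P3: store L4 := 70 | P0:I, P1:I, P2:I, P3:M(70) | bus: BusRdX
[6] P2: load  L1 | P0:I, P1:I, P2:E(60), P3:I | bus: BusRd
[7] P0: load  L5 | P0:E(30), P1:I, P2:I, P3:I | bus: BusRd
[8] P1: load  L4 | P0:I, P1:S(70), P2:I, P3:S(70) | bus: BusRd,Flush
[9] P2: load  L3 | P0:I, P1:I, P2:E(10), P3:I | bus: BusRd
[10] P2: store L5 := 44 | P0:I, P1:I, P2:M(44), P3:I | bus: BusRdX
[11] P2: load  L1 | P0:I, P1:I, P2:E(60), P3:I | bus: none
[12] P1: load  L1 | P0:I, P1:S(60), P2:S(60), P3:I | bus: BusRd
[13] P0: store L5 := 28 | P0:M(28), P1:I, P2:I, P3:I | bus: BusRdX,Flush

bus = BusRd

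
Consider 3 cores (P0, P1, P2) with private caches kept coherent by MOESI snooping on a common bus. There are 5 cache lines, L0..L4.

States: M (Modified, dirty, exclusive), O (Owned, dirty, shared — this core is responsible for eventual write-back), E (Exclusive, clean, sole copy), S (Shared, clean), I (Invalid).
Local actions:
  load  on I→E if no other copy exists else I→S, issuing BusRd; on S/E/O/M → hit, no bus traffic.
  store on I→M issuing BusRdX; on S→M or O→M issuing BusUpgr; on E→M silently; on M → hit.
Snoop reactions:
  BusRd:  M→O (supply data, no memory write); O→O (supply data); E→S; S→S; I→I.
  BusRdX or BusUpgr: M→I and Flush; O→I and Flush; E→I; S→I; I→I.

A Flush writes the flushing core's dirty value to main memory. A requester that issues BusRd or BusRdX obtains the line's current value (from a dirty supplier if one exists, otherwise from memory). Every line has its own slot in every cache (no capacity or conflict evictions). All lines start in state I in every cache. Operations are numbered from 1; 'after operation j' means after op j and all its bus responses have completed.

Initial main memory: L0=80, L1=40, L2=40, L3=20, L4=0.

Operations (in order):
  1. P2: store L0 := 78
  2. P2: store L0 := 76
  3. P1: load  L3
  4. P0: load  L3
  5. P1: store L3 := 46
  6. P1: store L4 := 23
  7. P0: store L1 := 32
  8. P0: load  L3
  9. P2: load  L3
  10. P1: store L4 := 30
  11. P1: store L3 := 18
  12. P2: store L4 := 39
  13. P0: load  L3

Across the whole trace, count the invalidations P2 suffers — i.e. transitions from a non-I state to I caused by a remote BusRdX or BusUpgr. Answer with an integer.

invalidations = 1

  op1 P2: store L0 := 78 → I/I/M on L0; bus BusRdX; mem=80
  op2 P2: store L0 := 76 → I/I/M on L0; bus (none); mem=80
  op3 P1: load  L3 → I/E/I on L3; bus BusRd; mem=20
  op4 P0: load  L3 → S/S/I on L3; bus BusRd; mem=20
  op5 P1: store L3 := 46 → I/M/I on L3; bus BusUpgr; mem=20
  op6 P1: store L4 := 23 → I/M/I on L4; bus BusRdX; mem=0
  op7 P0: store L1 := 32 → M/I/I on L1; bus BusRdX; mem=40
  op8 P0: load  L3 → S/O/I on L3; bus BusRd; mem=20
  op9 P2: load  L3 → S/O/S on L3; bus BusRd; mem=20
  op10 P1: store L4 := 30 → I/M/I on L4; bus (none); mem=0
  op11 P1: store L3 := 18 → I/M/I on L3; bus BusUpgr; mem=20
  op12 P2: store L4 := 39 → I/I/M on L4; bus BusRdX Flush; mem=30
  op13 P0: load  L3 → S/O/I on L3; bus BusRd; mem=20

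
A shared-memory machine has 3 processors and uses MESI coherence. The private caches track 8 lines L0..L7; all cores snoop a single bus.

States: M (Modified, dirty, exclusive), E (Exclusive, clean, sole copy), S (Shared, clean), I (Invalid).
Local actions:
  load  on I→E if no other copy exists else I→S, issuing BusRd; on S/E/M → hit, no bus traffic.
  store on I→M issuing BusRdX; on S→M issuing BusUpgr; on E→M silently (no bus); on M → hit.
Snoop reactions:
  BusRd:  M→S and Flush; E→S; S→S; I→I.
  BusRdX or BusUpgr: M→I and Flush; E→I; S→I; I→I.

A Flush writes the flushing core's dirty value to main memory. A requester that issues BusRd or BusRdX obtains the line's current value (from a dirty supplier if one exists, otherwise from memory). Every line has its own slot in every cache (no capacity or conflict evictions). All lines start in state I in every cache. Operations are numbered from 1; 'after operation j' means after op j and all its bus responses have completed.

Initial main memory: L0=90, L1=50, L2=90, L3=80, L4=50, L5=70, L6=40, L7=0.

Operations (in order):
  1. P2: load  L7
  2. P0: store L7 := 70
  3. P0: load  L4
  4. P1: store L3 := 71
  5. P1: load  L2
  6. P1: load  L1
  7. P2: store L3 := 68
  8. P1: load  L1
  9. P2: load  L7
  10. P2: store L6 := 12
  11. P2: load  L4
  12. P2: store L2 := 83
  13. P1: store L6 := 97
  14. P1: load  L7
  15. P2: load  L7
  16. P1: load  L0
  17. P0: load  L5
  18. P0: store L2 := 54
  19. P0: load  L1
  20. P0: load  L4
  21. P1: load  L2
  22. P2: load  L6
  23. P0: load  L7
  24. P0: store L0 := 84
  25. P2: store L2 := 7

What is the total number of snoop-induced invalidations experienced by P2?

invalidations = 3

[1] P2: load  L7 | P0:I, P1:I, P2:E(0) | bus: BusRd
[2] P0: store L7 := 70 | P0:M(70), P1:I, P2:I | bus: BusRdX
[3] P0: load  L4 | P0:E(50), P1:I, P2:I | bus: BusRd
[4] P1: store L3 := 71 | P0:I, P1:M(71), P2:I | bus: BusRdX
[5] P1: load  L2 | P0:I, P1:E(90), P2:I | bus: BusRd
[6] P1: load  L1 | P0:I, P1:E(50), P2:I | bus: BusRd
[7] P2: store L3 := 68 | P0:I, P1:I, P2:M(68) | bus: BusRdX,Flush
[8] P1: load  L1 | P0:I, P1:E(50), P2:I | bus: none
[9] P2: load  L7 | P0:S(70), P1:I, P2:S(70) | bus: BusRd,Flush
[10] P2: store L6 := 12 | P0:I, P1:I, P2:M(12) | bus: BusRdX
[11] P2: load  L4 | P0:S(50), P1:I, P2:S(50) | bus: BusRd
[12] P2: store L2 := 83 | P0:I, P1:I, P2:M(83) | bus: BusRdX
[13] P1: store L6 := 97 | P0:I, P1:M(97), P2:I | bus: BusRdX,Flush
[14] P1: load  L7 | P0:S(70), P1:S(70), P2:S(70) | bus: BusRd
[15] P2: load  L7 | P0:S(70), P1:S(70), P2:S(70) | bus: none
[16] P1: load  L0 | P0:I, P1:E(90), P2:I | bus: BusRd
[17] P0: load  L5 | P0:E(70), P1:I, P2:I | bus: BusRd
[18] P0: store L2 := 54 | P0:M(54), P1:I, P2:I | bus: BusRdX,Flush
[19] P0: load  L1 | P0:S(50), P1:S(50), P2:I | bus: BusRd
[20] P0: load  L4 | P0:S(50), P1:I, P2:S(50) | bus: none
[21] P1: load  L2 | P0:S(54), P1:S(54), P2:I | bus: BusRd,Flush
[22] P2: load  L6 | P0:I, P1:S(97), P2:S(97) | bus: BusRd,Flush
[23] P0: load  L7 | P0:S(70), P1:S(70), P2:S(70) | bus: none
[24] P0: store L0 := 84 | P0:M(84), P1:I, P2:I | bus: BusRdX
[25] P2: store L2 := 7 | P0:I, P1:I, P2:M(7) | bus: BusRdX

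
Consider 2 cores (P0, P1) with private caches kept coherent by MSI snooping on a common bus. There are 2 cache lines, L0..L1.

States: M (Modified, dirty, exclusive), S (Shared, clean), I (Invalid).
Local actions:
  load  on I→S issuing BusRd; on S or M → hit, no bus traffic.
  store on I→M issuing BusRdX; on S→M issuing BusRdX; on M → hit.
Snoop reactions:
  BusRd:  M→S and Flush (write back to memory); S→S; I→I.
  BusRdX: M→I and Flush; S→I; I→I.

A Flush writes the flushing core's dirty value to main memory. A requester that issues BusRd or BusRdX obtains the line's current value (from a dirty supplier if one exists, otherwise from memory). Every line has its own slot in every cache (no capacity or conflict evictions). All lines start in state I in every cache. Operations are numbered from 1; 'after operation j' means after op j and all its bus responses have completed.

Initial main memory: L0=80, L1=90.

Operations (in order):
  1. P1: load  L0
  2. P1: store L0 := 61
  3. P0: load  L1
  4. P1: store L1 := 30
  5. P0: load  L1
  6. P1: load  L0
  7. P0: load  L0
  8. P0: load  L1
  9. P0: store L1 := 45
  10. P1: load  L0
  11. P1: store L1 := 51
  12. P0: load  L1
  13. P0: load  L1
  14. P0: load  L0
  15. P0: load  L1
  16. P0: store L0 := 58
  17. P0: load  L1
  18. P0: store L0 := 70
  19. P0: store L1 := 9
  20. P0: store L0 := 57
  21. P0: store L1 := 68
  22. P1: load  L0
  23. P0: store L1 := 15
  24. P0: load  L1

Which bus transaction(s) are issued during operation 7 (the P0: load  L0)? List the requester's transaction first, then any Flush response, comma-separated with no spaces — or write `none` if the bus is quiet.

bus = BusRd,Flush

step 1: P1: load  L0  ⟶  IS  (L0)  txn=BusRd  M[L0]=80
step 2: P1: store L0 := 61  ⟶  IM  (L0)  txn=BusRdX  M[L0]=80
step 3: P0: load  L1  ⟶  SI  (L1)  txn=BusRd  M[L1]=90
step 4: P1: store L1 := 30  ⟶  IM  (L1)  txn=BusRdX  M[L1]=90
step 5: P0: load  L1  ⟶  SS  (L1)  txn=BusRd+Flush  M[L1]=30
step 6: P1: load  L0  ⟶  IM  (L0)  txn=∅  M[L0]=80
step 7: P0: load  L0  ⟶  SS  (L0)  txn=BusRd+Flush  M[L0]=61
step 8: P0: load  L1  ⟶  SS  (L1)  txn=∅  M[L1]=30
step 9: P0: store L1 := 45  ⟶  MI  (L1)  txn=BusRdX  M[L1]=30
step 10: P1: load  L0  ⟶  SS  (L0)  txn=∅  M[L0]=61
step 11: P1: store L1 := 51  ⟶  IM  (L1)  txn=BusRdX+Flush  M[L1]=45
step 12: P0: load  L1  ⟶  SS  (L1)  txn=BusRd+Flush  M[L1]=51
step 13: P0: load  L1  ⟶  SS  (L1)  txn=∅  M[L1]=51
step 14: P0: load  L0  ⟶  SS  (L0)  txn=∅  M[L0]=61
step 15: P0: load  L1  ⟶  SS  (L1)  txn=∅  M[L1]=51
step 16: P0: store L0 := 58  ⟶  MI  (L0)  txn=BusRdX  M[L0]=61
step 17: P0: load  L1  ⟶  SS  (L1)  txn=∅  M[L1]=51
step 18: P0: store L0 := 70  ⟶  MI  (L0)  txn=∅  M[L0]=61
step 19: P0: store L1 := 9  ⟶  MI  (L1)  txn=BusRdX  M[L1]=51
step 20: P0: store L0 := 57  ⟶  MI  (L0)  txn=∅  M[L0]=61
step 21: P0: store L1 := 68  ⟶  MI  (L1)  txn=∅  M[L1]=51
step 22: P1: load  L0  ⟶  SS  (L0)  txn=BusRd+Flush  M[L0]=57
step 23: P0: store L1 := 15  ⟶  MI  (L1)  txn=∅  M[L1]=51
step 24: P0: load  L1  ⟶  MI  (L1)  txn=∅  M[L1]=51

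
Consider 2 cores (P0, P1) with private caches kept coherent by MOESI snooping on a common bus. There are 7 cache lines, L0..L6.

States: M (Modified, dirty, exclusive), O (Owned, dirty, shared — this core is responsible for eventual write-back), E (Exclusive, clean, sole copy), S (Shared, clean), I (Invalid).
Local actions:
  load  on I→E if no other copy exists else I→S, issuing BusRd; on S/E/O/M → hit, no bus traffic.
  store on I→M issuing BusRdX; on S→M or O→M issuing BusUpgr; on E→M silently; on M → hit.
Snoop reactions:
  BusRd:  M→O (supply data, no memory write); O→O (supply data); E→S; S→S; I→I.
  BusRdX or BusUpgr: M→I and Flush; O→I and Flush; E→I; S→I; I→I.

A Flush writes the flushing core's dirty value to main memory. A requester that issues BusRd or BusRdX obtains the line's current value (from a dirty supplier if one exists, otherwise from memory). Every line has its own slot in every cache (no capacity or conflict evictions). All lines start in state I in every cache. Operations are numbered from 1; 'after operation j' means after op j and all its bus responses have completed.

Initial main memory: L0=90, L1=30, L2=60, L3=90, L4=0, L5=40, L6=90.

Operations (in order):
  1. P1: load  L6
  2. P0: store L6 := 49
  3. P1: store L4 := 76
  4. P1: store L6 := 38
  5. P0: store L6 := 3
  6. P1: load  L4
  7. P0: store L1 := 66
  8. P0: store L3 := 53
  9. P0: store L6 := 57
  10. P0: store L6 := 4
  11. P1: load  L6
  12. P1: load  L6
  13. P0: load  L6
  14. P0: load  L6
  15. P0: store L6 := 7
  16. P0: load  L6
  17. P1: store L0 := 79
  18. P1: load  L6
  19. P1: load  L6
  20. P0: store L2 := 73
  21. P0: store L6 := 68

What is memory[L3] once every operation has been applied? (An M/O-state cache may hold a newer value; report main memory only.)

1. P1: load  L6  bus=[BusRd]  L6: P0=I P1=E  mem[L6]=90
2. P0: store L6 := 49  bus=[BusRdX]  L6: P0=M P1=I  mem[L6]=90
3. P1: store L4 := 76  bus=[BusRdX]  L4: P0=I P1=M  mem[L4]=0
4. P1: store L6 := 38  bus=[BusRdX,Flush]  L6: P0=I P1=M  mem[L6]=49
5. P0: store L6 := 3  bus=[BusRdX,Flush]  L6: P0=M P1=I  mem[L6]=38
6. P1: load  L4  bus=[-]  L4: P0=I P1=M  mem[L4]=0
7. P0: store L1 := 66  bus=[BusRdX]  L1: P0=M P1=I  mem[L1]=30
8. P0: store L3 := 53  bus=[BusRdX]  L3: P0=M P1=I  mem[L3]=90
9. P0: store L6 := 57  bus=[-]  L6: P0=M P1=I  mem[L6]=38
10. P0: store L6 := 4  bus=[-]  L6: P0=M P1=I  mem[L6]=38
11. P1: load  L6  bus=[BusRd]  L6: P0=O P1=S  mem[L6]=38
12. P1: load  L6  bus=[-]  L6: P0=O P1=S  mem[L6]=38
13. P0: load  L6  bus=[-]  L6: P0=O P1=S  mem[L6]=38
14. P0: load  L6  bus=[-]  L6: P0=O P1=S  mem[L6]=38
15. P0: store L6 := 7  bus=[BusUpgr]  L6: P0=M P1=I  mem[L6]=38
16. P0: load  L6  bus=[-]  L6: P0=M P1=I  mem[L6]=38
17. P1: store L0 := 79  bus=[BusRdX]  L0: P0=I P1=M  mem[L0]=90
18. P1: load  L6  bus=[BusRd]  L6: P0=O P1=S  mem[L6]=38
19. P1: load  L6  bus=[-]  L6: P0=O P1=S  mem[L6]=38
20. P0: store L2 := 73  bus=[BusRdX]  L2: P0=M P1=I  mem[L2]=60
21. P0: store L6 := 68  bus=[BusUpgr]  L6: P0=M P1=I  mem[L6]=38

memory[L3] = 90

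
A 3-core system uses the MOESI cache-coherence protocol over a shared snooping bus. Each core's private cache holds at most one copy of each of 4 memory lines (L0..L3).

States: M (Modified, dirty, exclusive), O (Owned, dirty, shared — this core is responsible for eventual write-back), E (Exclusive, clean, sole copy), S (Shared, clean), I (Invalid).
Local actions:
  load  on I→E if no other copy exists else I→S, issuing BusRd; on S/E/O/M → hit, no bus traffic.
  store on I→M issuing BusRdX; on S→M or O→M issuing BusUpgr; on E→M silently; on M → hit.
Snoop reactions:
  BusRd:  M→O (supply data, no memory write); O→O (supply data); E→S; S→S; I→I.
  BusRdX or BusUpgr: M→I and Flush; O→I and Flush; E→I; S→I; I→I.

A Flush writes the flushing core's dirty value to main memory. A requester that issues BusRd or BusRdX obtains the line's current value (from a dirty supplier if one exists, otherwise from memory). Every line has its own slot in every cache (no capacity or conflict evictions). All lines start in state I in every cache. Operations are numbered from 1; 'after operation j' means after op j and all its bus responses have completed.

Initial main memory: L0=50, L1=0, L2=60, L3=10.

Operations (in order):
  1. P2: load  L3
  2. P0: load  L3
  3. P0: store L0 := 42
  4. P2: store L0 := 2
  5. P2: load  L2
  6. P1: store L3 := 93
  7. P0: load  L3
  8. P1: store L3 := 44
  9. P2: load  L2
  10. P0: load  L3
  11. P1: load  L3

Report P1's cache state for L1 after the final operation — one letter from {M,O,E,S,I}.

state = I

[1] P2: load  L3 | P0:I, P1:I, P2:E(10) | bus: BusRd
[2] P0: load  L3 | P0:S(10), P1:I, P2:S(10) | bus: BusRd
[3] P0: store L0 := 42 | P0:M(42), P1:I, P2:I | bus: BusRdX
[4] P2: store L0 := 2 | P0:I, P1:I, P2:M(2) | bus: BusRdX,Flush
[5] P2: load  L2 | P0:I, P1:I, P2:E(60) | bus: BusRd
[6] P1: store L3 := 93 | P0:I, P1:M(93), P2:I | bus: BusRdX
[7] P0: load  L3 | P0:S(93), P1:O(93), P2:I | bus: BusRd
[8] P1: store L3 := 44 | P0:I, P1:M(44), P2:I | bus: BusUpgr
[9] P2: load  L2 | P0:I, P1:I, P2:E(60) | bus: none
[10] P0: load  L3 | P0:S(44), P1:O(44), P2:I | bus: BusRd
[11] P1: load  L3 | P0:S(44), P1:O(44), P2:I | bus: none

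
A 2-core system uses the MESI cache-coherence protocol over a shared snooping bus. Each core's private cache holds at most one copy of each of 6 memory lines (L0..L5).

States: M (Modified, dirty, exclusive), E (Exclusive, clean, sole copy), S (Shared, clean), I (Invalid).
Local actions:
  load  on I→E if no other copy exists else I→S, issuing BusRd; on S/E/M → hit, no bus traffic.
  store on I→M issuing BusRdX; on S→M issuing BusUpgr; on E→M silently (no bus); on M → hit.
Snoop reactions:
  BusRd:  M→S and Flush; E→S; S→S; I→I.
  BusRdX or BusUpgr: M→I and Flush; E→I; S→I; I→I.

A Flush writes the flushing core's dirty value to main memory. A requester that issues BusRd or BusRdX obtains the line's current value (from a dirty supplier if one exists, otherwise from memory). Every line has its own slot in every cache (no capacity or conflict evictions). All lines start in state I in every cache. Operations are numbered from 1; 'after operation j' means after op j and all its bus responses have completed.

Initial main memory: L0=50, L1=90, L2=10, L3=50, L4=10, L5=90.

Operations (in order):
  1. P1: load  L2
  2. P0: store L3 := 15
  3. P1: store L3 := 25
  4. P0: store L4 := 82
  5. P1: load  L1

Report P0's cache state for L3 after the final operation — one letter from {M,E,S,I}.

  op1 P1: load  L2 → I/E on L2; bus BusRd; mem=10
  op2 P0: store L3 := 15 → M/I on L3; bus BusRdX; mem=50
  op3 P1: store L3 := 25 → I/M on L3; bus BusRdX Flush; mem=15
  op4 P0: store L4 := 82 → M/I on L4; bus BusRdX; mem=10
  op5 P1: load  L1 → I/E on L1; bus BusRd; mem=90

state = I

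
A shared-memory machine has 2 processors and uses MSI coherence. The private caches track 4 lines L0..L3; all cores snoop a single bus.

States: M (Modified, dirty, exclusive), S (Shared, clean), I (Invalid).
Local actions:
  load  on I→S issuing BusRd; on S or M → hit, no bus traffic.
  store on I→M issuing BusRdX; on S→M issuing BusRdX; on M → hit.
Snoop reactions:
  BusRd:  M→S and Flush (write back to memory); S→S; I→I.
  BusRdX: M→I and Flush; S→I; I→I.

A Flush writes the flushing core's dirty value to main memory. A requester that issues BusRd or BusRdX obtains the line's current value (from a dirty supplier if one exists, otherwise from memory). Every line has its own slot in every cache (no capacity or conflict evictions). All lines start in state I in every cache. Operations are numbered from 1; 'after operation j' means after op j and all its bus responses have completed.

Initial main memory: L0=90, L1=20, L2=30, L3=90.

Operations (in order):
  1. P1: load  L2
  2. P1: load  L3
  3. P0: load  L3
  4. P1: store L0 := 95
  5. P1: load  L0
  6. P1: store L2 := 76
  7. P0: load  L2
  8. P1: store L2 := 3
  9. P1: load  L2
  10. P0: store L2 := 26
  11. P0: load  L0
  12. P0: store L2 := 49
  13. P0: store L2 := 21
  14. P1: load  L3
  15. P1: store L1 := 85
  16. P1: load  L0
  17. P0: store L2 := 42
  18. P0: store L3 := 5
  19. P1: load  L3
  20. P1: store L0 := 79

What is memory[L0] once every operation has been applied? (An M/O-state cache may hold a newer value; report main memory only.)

1. P1: load  L2  bus=[BusRd]  L2: P0=I P1=S  mem[L2]=30
2. P1: load  L3  bus=[BusRd]  L3: P0=I P1=S  mem[L3]=90
3. P0: load  L3  bus=[BusRd]  L3: P0=S P1=S  mem[L3]=90
4. P1: store L0 := 95  bus=[BusRdX]  L0: P0=I P1=M  mem[L0]=90
5. P1: load  L0  bus=[-]  L0: P0=I P1=M  mem[L0]=90
6. P1: store L2 := 76  bus=[BusRdX]  L2: P0=I P1=M  mem[L2]=30
7. P0: load  L2  bus=[BusRd,Flush]  L2: P0=S P1=S  mem[L2]=76
8. P1: store L2 := 3  bus=[BusRdX]  L2: P0=I P1=M  mem[L2]=76
9. P1: load  L2  bus=[-]  L2: P0=I P1=M  mem[L2]=76
10. P0: store L2 := 26  bus=[BusRdX,Flush]  L2: P0=M P1=I  mem[L2]=3
11. P0: load  L0  bus=[BusRd,Flush]  L0: P0=S P1=S  mem[L0]=95
12. P0: store L2 := 49  bus=[-]  L2: P0=M P1=I  mem[L2]=3
13. P0: store L2 := 21  bus=[-]  L2: P0=M P1=I  mem[L2]=3
14. P1: load  L3  bus=[-]  L3: P0=S P1=S  mem[L3]=90
15. P1: store L1 := 85  bus=[BusRdX]  L1: P0=I P1=M  mem[L1]=20
16. P1: load  L0  bus=[-]  L0: P0=S P1=S  mem[L0]=95
17. P0: store L2 := 42  bus=[-]  L2: P0=M P1=I  mem[L2]=3
18. P0: store L3 := 5  bus=[BusRdX]  L3: P0=M P1=I  mem[L3]=90
19. P1: load  L3  bus=[BusRd,Flush]  L3: P0=S P1=S  mem[L3]=5
20. P1: store L0 := 79  bus=[BusRdX]  L0: P0=I P1=M  mem[L0]=95

memory[L0] = 95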